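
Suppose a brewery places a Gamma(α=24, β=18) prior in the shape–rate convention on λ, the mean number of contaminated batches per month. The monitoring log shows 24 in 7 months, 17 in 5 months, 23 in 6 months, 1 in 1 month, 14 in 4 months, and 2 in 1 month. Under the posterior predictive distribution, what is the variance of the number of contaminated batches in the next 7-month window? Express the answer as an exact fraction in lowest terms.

245/12

Total count: 24 + 17 + 23 + 1 + 14 + 2 = 81.
Total exposure: 7 + 5 + 6 + 1 + 4 + 1 = 24 months.
By Gamma–Poisson conjugacy, the posterior is Gamma(α + Σx, β + Σt) = Gamma(24 + 81, 18 + 24) = Gamma(105, 42).
The posterior predictive for a window of length T is Negative Binomial with variance T·α'·(β'+T)/β'² = 7·105·49/1764 = 245/12.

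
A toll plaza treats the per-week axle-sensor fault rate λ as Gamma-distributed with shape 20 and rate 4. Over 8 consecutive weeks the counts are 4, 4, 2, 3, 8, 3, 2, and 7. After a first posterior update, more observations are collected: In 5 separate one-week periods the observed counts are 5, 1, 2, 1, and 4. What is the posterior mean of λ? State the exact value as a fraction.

Total count: 4 + 4 + 2 + 3 + 8 + 3 + 2 + 7 = 33.
Total exposure: 8 weeks.
After the first batch: Gamma(20 + 33, 4 + 8) = Gamma(53, 12).
Total count: 5 + 1 + 2 + 1 + 4 = 13.
Total exposure: 5 weeks.
After the second batch: Gamma(53 + 13, 12 + 5) = Gamma(66, 17).
Posterior mean = α'/β' = 66/17.

66/17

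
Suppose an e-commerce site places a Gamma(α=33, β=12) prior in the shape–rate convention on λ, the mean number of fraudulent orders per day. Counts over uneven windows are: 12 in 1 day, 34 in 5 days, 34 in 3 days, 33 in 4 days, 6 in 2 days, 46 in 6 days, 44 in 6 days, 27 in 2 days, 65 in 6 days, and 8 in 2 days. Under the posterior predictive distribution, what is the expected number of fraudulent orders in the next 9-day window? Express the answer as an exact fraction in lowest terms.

3078/49

Total count: 12 + 34 + 34 + 33 + 6 + 46 + 44 + 27 + 65 + 8 = 309.
Total exposure: 1 + 5 + 3 + 4 + 2 + 6 + 6 + 2 + 6 + 2 = 37 days.
Gamma(α, β) with Poisson data over total exposure Σt gives posterior Gamma(α+Σx, β+Σt) = Gamma(342, 49).
Predictive mean over a 9-day window = T·E[λ|data] = 9·342/49 = 3078/49.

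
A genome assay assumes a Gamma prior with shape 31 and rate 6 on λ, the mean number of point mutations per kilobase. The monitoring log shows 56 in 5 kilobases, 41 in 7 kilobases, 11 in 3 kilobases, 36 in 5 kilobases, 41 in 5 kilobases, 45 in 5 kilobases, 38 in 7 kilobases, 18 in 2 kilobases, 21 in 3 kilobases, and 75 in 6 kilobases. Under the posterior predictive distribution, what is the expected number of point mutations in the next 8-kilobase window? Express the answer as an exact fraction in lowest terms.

Total count: 56 + 41 + 11 + 36 + 41 + 45 + 38 + 18 + 21 + 75 = 382.
Total exposure: 5 + 7 + 3 + 5 + 5 + 5 + 7 + 2 + 3 + 6 = 48 kilobases.
Posterior: α' = 31 + 382 = 413, β' = 6 + 48 = 54.
Predictive mean over an 8-kilobase window = T·E[λ|data] = 8·413/54 = 1652/27.

1652/27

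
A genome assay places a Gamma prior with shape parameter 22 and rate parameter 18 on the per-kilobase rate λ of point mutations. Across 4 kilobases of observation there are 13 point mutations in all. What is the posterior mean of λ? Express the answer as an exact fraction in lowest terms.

Total count 13 over total exposure 4 kilobases.
Gamma(α, β) with Poisson data over total exposure Σt gives posterior Gamma(α+Σx, β+Σt) = Gamma(35, 22).
Posterior mean = α'/β' = 35/22.

35/22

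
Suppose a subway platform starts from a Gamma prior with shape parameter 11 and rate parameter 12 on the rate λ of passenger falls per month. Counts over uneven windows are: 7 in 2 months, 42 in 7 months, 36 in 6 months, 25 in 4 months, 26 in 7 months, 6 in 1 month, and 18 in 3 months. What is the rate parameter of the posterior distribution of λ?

42

Total count: 7 + 42 + 36 + 25 + 26 + 6 + 18 = 160.
Total exposure: 2 + 7 + 6 + 4 + 7 + 1 + 3 = 30 months.
Posterior: α' = 11 + 160 = 171, β' = 12 + 30 = 42.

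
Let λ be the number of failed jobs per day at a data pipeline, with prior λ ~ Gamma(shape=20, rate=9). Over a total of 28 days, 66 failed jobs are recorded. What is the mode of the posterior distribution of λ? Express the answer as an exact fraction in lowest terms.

85/37

Total count 66 over total exposure 28 days.
Posterior: α' = 20 + 66 = 86, β' = 9 + 28 = 37.
Posterior mode = (α'−1)/β' = 85/37.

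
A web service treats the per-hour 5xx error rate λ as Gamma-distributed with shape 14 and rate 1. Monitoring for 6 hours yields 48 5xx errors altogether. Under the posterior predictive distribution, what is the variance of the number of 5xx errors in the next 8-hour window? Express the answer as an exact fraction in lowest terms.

Total count 48 over total exposure 6 hours.
Conjugate update: add total count to the shape and total exposure to the rate, giving Gamma(62, 7).
The posterior predictive for a window of length T is Negative Binomial with variance T·α'·(β'+T)/β'² = 8·62·15/49 = 7440/49.

7440/49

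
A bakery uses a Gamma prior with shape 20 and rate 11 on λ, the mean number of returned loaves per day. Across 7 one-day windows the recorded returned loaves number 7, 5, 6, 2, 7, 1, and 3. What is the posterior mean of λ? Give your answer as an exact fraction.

17/6

Total count: 7 + 5 + 6 + 2 + 7 + 1 + 3 = 31.
Total exposure: 7 days.
Gamma(α, β) with Poisson data over total exposure Σt gives posterior Gamma(α+Σx, β+Σt) = Gamma(51, 18).
Posterior mean = α'/β' = 51/18 = 17/6.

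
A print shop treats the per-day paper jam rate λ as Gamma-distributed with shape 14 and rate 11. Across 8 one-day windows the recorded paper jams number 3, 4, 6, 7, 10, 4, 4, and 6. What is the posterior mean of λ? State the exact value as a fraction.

58/19

Total count: 3 + 4 + 6 + 7 + 10 + 4 + 4 + 6 = 44.
Total exposure: 8 days.
Posterior: α' = 14 + 44 = 58, β' = 11 + 8 = 19.
Posterior mean = α'/β' = 58/19.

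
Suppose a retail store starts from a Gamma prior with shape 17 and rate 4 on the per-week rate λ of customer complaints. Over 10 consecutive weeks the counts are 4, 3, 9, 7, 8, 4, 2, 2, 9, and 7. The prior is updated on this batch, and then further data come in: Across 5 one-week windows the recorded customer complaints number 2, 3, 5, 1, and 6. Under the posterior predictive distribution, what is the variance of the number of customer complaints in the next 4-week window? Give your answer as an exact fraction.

8188/361

Total count: 4 + 3 + 9 + 7 + 8 + 4 + 2 + 2 + 9 + 7 = 55.
Total exposure: 10 weeks.
After the first batch: Gamma(17 + 55, 4 + 10) = Gamma(72, 14).
Total count: 2 + 3 + 5 + 1 + 6 = 17.
Total exposure: 5 weeks.
After the second batch: Gamma(72 + 17, 14 + 5) = Gamma(89, 19).
The posterior predictive for a window of length T is Negative Binomial with variance T·α'·(β'+T)/β'² = 4·89·23/361 = 8188/361.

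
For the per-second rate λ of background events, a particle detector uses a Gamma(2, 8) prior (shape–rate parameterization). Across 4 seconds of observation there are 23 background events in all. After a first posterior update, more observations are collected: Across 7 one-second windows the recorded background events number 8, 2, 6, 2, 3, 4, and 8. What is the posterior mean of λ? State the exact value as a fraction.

Total count 23 over total exposure 4 seconds.
After the first batch: Gamma(2 + 23, 8 + 4) = Gamma(25, 12).
Total count: 8 + 2 + 6 + 2 + 3 + 4 + 8 = 33.
Total exposure: 7 seconds.
After the second batch: Gamma(25 + 33, 12 + 7) = Gamma(58, 19).
Posterior mean = α'/β' = 58/19.

58/19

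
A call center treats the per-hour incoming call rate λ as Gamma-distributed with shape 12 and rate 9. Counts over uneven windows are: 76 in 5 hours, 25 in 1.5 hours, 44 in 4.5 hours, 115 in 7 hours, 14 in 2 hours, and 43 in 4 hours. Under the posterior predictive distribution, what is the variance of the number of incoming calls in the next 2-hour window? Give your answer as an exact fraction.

Total count: 76 + 25 + 44 + 115 + 14 + 43 = 317.
Total exposure: 5 + 1.5 + 4.5 + 7 + 2 + 4 = 24 hours.
Gamma(α, β) with Poisson data over total exposure Σt gives posterior Gamma(α+Σx, β+Σt) = Gamma(329, 33).
The posterior predictive for a window of length T is Negative Binomial with variance T·α'·(β'+T)/β'² = 2·329·35/1089 = 23030/1089.

23030/1089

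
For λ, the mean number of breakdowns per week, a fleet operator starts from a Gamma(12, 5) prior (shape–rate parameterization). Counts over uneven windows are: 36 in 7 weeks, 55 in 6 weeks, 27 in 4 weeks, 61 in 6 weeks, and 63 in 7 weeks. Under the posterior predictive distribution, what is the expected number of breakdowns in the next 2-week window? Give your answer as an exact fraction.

Total count: 36 + 55 + 27 + 61 + 63 = 242.
Total exposure: 7 + 6 + 4 + 6 + 7 = 30 weeks.
By Gamma–Poisson conjugacy, the posterior is Gamma(α + Σx, β + Σt) = Gamma(12 + 242, 5 + 30) = Gamma(254, 35).
Predictive mean over a 2-week window = T·E[λ|data] = 2·254/35 = 508/35.

508/35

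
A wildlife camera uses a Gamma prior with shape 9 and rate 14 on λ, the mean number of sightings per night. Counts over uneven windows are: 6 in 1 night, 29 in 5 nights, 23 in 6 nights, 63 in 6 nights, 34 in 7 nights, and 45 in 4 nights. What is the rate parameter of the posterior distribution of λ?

43

Total count: 6 + 29 + 23 + 63 + 34 + 45 = 200.
Total exposure: 1 + 5 + 6 + 6 + 7 + 4 = 29 nights.
Posterior: α' = 9 + 200 = 209, β' = 14 + 29 = 43.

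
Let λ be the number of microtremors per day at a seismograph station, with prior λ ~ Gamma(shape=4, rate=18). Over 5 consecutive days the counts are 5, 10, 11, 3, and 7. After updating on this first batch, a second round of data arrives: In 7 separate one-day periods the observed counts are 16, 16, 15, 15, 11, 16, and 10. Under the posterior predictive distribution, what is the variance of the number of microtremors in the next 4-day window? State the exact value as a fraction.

4726/225

Total count: 5 + 10 + 11 + 3 + 7 = 36.
Total exposure: 5 days.
After the first batch: Gamma(4 + 36, 18 + 5) = Gamma(40, 23).
Total count: 16 + 16 + 15 + 15 + 11 + 16 + 10 = 99.
Total exposure: 7 days.
After the second batch: Gamma(40 + 99, 23 + 7) = Gamma(139, 30).
The posterior predictive for a window of length T is Negative Binomial with variance T·α'·(β'+T)/β'² = 4·139·34/900 = 4726/225.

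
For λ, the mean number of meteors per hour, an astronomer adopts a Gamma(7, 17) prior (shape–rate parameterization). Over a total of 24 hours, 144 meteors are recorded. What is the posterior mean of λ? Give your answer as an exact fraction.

151/41

Total count 144 over total exposure 24 hours.
The Gamma prior is conjugate for the Poisson rate, so λ | data ~ Gamma(7+144, 17+24) = Gamma(151, 41).
Posterior mean = α'/β' = 151/41.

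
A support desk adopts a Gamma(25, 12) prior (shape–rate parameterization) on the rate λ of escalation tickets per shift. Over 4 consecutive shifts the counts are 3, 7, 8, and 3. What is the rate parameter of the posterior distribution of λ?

16

Total count: 3 + 7 + 8 + 3 = 21.
Total exposure: 4 shifts.
Gamma(α, β) with Poisson data over total exposure Σt gives posterior Gamma(α+Σx, β+Σt) = Gamma(46, 16).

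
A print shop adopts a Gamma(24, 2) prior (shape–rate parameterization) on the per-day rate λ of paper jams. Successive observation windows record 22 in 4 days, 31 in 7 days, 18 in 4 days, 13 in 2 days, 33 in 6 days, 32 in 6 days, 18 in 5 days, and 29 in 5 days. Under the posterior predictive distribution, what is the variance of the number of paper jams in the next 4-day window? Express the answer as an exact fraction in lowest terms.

39600/1681

Total count: 22 + 31 + 18 + 13 + 33 + 32 + 18 + 29 = 196.
Total exposure: 4 + 7 + 4 + 2 + 6 + 6 + 5 + 5 = 39 days.
The Gamma prior is conjugate for the Poisson rate, so λ | data ~ Gamma(24+196, 2+39) = Gamma(220, 41).
The posterior predictive for a window of length T is Negative Binomial with variance T·α'·(β'+T)/β'² = 4·220·45/1681 = 39600/1681.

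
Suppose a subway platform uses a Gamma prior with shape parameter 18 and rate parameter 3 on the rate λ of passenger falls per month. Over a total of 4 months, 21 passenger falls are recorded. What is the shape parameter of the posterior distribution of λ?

Total count 21 over total exposure 4 months.
By Gamma–Poisson conjugacy, the posterior is Gamma(α + Σx, β + Σt) = Gamma(18 + 21, 3 + 4) = Gamma(39, 7).

39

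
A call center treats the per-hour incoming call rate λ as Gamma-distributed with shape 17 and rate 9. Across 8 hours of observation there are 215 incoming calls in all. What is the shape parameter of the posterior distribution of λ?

Total count 215 over total exposure 8 hours.
Posterior: α' = 17 + 215 = 232, β' = 9 + 8 = 17.

232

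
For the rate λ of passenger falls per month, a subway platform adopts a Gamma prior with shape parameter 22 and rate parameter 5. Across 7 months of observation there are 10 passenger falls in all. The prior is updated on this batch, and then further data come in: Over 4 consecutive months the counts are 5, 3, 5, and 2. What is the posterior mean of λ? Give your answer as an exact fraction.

47/16

Total count 10 over total exposure 7 months.
After the first batch: Gamma(22 + 10, 5 + 7) = Gamma(32, 12).
Total count: 5 + 3 + 5 + 2 = 15.
Total exposure: 4 months.
After the second batch: Gamma(32 + 15, 12 + 4) = Gamma(47, 16).
Posterior mean = α'/β' = 47/16.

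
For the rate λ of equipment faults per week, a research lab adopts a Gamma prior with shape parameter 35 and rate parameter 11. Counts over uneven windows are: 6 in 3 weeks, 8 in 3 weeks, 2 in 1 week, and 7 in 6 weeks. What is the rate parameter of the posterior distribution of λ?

Total count: 6 + 8 + 2 + 7 = 23.
Total exposure: 3 + 3 + 1 + 6 = 13 weeks.
Posterior: α' = 35 + 23 = 58, β' = 11 + 13 = 24.

24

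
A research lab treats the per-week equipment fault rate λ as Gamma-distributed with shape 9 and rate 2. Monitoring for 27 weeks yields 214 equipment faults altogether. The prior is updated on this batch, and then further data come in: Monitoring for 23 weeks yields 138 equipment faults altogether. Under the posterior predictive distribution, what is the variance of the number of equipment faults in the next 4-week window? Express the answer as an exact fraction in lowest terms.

Total count 214 over total exposure 27 weeks.
After the first batch: Gamma(9 + 214, 2 + 27) = Gamma(223, 29).
Total count 138 over total exposure 23 weeks.
After the second batch: Gamma(223 + 138, 29 + 23) = Gamma(361, 52).
The posterior predictive for a window of length T is Negative Binomial with variance T·α'·(β'+T)/β'² = 4·361·56/2704 = 5054/169.

5054/169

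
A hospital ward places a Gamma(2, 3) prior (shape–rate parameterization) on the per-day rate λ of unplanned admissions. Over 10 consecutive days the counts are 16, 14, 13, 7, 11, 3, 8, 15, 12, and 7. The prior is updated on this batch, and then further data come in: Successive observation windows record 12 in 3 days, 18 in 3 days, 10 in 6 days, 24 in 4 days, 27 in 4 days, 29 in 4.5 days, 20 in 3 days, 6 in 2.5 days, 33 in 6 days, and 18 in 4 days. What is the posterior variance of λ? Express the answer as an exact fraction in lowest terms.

Total count: 16 + 14 + 13 + 7 + 11 + 3 + 8 + 15 + 12 + 7 = 106.
Total exposure: 10 days.
After the first batch: Gamma(2 + 106, 3 + 10) = Gamma(108, 13).
Total count: 12 + 18 + 10 + 24 + 27 + 29 + 20 + 6 + 33 + 18 = 197.
Total exposure: 3 + 3 + 6 + 4 + 4 + 4.5 + 3 + 2.5 + 6 + 4 = 40 days.
After the second batch: Gamma(108 + 197, 13 + 40) = Gamma(305, 53).
Posterior variance = α'/β'² = 305/2809.

305/2809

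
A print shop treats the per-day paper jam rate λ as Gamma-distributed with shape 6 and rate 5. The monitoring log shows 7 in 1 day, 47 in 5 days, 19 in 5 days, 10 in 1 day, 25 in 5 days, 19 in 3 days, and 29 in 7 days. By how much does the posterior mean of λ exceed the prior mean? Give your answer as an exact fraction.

309/80

Total count: 7 + 47 + 19 + 10 + 25 + 19 + 29 = 156.
Total exposure: 1 + 5 + 5 + 1 + 5 + 3 + 7 = 27 days.
Posterior: α' = 6 + 156 = 162, β' = 5 + 27 = 32.
Posterior mean = 162/32 = 81/16; prior mean = 6/5 = 6/5. Difference = 81/16 − 6/5 = 309/80.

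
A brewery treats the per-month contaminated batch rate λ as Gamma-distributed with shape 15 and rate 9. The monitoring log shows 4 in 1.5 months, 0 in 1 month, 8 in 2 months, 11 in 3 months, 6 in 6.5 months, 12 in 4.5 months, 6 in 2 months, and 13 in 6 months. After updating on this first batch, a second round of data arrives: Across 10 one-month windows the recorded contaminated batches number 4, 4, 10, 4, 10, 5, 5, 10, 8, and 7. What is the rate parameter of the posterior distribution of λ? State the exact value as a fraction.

Total count: 4 + 0 + 8 + 11 + 6 + 12 + 6 + 13 = 60.
Total exposure: 1.5 + 1 + 2 + 3 + 6.5 + 4.5 + 2 + 6 = 26.5 months.
After the first batch: Gamma(15 + 60, 9 + 26.5) = Gamma(75, 71/2).
Total count: 4 + 4 + 10 + 4 + 10 + 5 + 5 + 10 + 8 + 7 = 67.
Total exposure: 10 months.
After the second batch: Gamma(75 + 67, 71/2 + 10) = Gamma(142, 91/2).

91/2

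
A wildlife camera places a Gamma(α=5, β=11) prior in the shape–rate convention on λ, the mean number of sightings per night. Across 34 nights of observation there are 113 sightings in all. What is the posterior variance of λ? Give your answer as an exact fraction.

118/2025

Total count 113 over total exposure 34 nights.
By Gamma–Poisson conjugacy, the posterior is Gamma(α + Σx, β + Σt) = Gamma(5 + 113, 11 + 34) = Gamma(118, 45).
Posterior variance = α'/β'² = 118/2025.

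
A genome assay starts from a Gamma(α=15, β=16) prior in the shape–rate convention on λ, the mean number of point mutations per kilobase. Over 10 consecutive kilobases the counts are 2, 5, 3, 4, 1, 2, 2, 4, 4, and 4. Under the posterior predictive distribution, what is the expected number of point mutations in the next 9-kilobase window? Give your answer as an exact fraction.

207/13

Total count: 2 + 5 + 3 + 4 + 1 + 2 + 2 + 4 + 4 + 4 = 31.
Total exposure: 10 kilobases.
Gamma(α, β) with Poisson data over total exposure Σt gives posterior Gamma(α+Σx, β+Σt) = Gamma(46, 26).
Predictive mean over a 9-kilobase window = T·E[λ|data] = 9·46/26 = 207/13.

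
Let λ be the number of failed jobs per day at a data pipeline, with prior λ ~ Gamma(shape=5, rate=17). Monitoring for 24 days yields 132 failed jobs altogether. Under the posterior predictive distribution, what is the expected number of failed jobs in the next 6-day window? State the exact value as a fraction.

Total count 132 over total exposure 24 days.
The Gamma prior is conjugate for the Poisson rate, so λ | data ~ Gamma(5+132, 17+24) = Gamma(137, 41).
Predictive mean over a 6-day window = T·E[λ|data] = 6·137/41 = 822/41.

822/41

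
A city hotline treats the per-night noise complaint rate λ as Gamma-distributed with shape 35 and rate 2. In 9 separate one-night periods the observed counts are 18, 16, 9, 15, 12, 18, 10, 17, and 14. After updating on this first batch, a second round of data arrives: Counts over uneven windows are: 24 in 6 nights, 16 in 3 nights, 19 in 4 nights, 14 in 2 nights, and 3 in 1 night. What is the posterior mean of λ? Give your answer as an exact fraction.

Total count: 18 + 16 + 9 + 15 + 12 + 18 + 10 + 17 + 14 = 129.
Total exposure: 9 nights.
After the first batch: Gamma(35 + 129, 2 + 9) = Gamma(164, 11).
Total count: 24 + 16 + 19 + 14 + 3 = 76.
Total exposure: 6 + 3 + 4 + 2 + 1 = 16 nights.
After the second batch: Gamma(164 + 76, 11 + 16) = Gamma(240, 27).
Posterior mean = α'/β' = 240/27 = 80/9.

80/9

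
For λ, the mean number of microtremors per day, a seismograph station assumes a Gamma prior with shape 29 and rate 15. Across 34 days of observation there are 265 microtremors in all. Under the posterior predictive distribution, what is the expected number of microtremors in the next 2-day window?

12

Total count 265 over total exposure 34 days.
The Gamma prior is conjugate for the Poisson rate, so λ | data ~ Gamma(29+265, 15+34) = Gamma(294, 49).
Predictive mean over a 2-day window = T·E[λ|data] = 2·294/49 = 12.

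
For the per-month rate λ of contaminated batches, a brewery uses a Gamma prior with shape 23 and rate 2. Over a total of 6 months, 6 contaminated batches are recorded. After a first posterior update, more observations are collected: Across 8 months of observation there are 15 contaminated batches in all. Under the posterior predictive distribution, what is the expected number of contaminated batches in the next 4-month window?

Total count 6 over total exposure 6 months.
After the first batch: Gamma(23 + 6, 2 + 6) = Gamma(29, 8).
Total count 15 over total exposure 8 months.
After the second batch: Gamma(29 + 15, 8 + 8) = Gamma(44, 16).
Predictive mean over a 4-month window = T·E[λ|data] = 4·44/16 = 11.

11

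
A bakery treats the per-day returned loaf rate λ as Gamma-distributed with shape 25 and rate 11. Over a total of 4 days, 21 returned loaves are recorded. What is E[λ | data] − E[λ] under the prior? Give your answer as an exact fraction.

131/165

Total count 21 over total exposure 4 days.
Posterior: α' = 25 + 21 = 46, β' = 11 + 4 = 15.
Posterior mean = 46/15 = 46/15; prior mean = 25/11 = 25/11. Difference = 46/15 − 25/11 = 131/165.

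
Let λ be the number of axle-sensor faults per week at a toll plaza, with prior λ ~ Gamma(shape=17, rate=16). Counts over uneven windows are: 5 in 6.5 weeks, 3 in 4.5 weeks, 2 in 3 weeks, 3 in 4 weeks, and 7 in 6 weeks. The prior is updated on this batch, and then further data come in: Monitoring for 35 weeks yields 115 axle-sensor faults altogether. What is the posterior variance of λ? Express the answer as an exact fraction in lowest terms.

152/5625

Total count: 5 + 3 + 2 + 3 + 7 = 20.
Total exposure: 6.5 + 4.5 + 3 + 4 + 6 = 24 weeks.
After the first batch: Gamma(17 + 20, 16 + 24) = Gamma(37, 40).
Total count 115 over total exposure 35 weeks.
After the second batch: Gamma(37 + 115, 40 + 35) = Gamma(152, 75).
Posterior variance = α'/β'² = 152/5625.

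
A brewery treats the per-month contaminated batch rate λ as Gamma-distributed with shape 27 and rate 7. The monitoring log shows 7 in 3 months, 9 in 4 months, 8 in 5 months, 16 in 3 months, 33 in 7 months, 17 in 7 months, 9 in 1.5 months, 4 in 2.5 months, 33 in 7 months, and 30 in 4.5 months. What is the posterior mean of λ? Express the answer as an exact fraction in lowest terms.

Total count: 7 + 9 + 8 + 16 + 33 + 17 + 9 + 4 + 33 + 30 = 166.
Total exposure: 3 + 4 + 5 + 3 + 7 + 7 + 1.5 + 2.5 + 7 + 4.5 = 44.5 months.
By Gamma–Poisson conjugacy, the posterior is Gamma(α + Σx, β + Σt) = Gamma(27 + 166, 7 + 44.5) = Gamma(193, 103/2).
Posterior mean = α'/β' = 193/(103/2) = 386/103.

386/103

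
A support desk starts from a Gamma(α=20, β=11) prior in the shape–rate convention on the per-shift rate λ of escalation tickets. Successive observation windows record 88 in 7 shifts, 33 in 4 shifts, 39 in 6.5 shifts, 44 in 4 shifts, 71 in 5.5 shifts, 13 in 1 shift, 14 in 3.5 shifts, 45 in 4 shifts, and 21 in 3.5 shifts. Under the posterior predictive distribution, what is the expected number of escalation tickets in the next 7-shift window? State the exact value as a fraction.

1358/25

Total count: 88 + 33 + 39 + 44 + 71 + 13 + 14 + 45 + 21 = 368.
Total exposure: 7 + 4 + 6.5 + 4 + 5.5 + 1 + 3.5 + 4 + 3.5 = 39 shifts.
Gamma(α, β) with Poisson data over total exposure Σt gives posterior Gamma(α+Σx, β+Σt) = Gamma(388, 50).
Predictive mean over a 7-shift window = T·E[λ|data] = 7·388/50 = 1358/25.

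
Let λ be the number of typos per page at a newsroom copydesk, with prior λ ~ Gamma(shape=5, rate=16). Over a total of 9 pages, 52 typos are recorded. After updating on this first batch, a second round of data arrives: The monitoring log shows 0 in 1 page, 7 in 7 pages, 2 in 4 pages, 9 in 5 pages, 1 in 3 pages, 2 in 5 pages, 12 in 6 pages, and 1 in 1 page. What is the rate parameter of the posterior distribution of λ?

57

Total count 52 over total exposure 9 pages.
After the first batch: Gamma(5 + 52, 16 + 9) = Gamma(57, 25).
Total count: 0 + 7 + 2 + 9 + 1 + 2 + 12 + 1 = 34.
Total exposure: 1 + 7 + 4 + 5 + 3 + 5 + 6 + 1 = 32 pages.
After the second batch: Gamma(57 + 34, 25 + 32) = Gamma(91, 57).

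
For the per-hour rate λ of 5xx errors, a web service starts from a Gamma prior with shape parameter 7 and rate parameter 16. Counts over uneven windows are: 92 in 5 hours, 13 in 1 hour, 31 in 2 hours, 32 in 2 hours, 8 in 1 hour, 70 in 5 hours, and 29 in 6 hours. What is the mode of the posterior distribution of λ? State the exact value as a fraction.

281/38

Total count: 92 + 13 + 31 + 32 + 8 + 70 + 29 = 275.
Total exposure: 5 + 1 + 2 + 2 + 1 + 5 + 6 = 22 hours.
The Gamma prior is conjugate for the Poisson rate, so λ | data ~ Gamma(7+275, 16+22) = Gamma(282, 38).
Posterior mode = (α'−1)/β' = 281/38.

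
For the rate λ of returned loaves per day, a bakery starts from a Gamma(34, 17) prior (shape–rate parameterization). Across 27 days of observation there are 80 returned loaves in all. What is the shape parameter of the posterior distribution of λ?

Total count 80 over total exposure 27 days.
Conjugate update: add total count to the shape and total exposure to the rate, giving Gamma(114, 44).

114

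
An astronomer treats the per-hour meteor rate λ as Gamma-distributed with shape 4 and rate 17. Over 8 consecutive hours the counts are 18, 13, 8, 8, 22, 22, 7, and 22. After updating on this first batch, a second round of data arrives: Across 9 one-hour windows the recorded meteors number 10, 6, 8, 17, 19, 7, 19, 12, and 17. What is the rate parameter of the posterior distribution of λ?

34

Total count: 18 + 13 + 8 + 8 + 22 + 22 + 7 + 22 = 120.
Total exposure: 8 hours.
After the first batch: Gamma(4 + 120, 17 + 8) = Gamma(124, 25).
Total count: 10 + 6 + 8 + 17 + 19 + 7 + 19 + 12 + 17 = 115.
Total exposure: 9 hours.
After the second batch: Gamma(124 + 115, 25 + 9) = Gamma(239, 34).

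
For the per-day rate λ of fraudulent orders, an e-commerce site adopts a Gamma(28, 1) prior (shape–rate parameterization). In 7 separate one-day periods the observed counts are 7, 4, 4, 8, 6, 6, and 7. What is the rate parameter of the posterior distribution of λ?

8

Total count: 7 + 4 + 4 + 8 + 6 + 6 + 7 = 42.
Total exposure: 7 days.
By Gamma–Poisson conjugacy, the posterior is Gamma(α + Σx, β + Σt) = Gamma(28 + 42, 1 + 7) = Gamma(70, 8).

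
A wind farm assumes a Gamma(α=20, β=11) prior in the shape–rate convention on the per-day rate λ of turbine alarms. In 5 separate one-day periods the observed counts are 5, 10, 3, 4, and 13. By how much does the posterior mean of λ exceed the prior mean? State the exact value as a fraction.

Total count: 5 + 10 + 3 + 4 + 13 = 35.
Total exposure: 5 days.
Gamma(α, β) with Poisson data over total exposure Σt gives posterior Gamma(α+Σx, β+Σt) = Gamma(55, 16).
Posterior mean = 55/16 = 55/16; prior mean = 20/11 = 20/11. Difference = 55/16 − 20/11 = 285/176.

285/176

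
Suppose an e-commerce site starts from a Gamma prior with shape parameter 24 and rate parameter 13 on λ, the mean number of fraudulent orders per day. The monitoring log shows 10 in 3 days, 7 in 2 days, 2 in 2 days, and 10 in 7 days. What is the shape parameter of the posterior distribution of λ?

53

Total count: 10 + 7 + 2 + 10 = 29.
Total exposure: 3 + 2 + 2 + 7 = 14 days.
By Gamma–Poisson conjugacy, the posterior is Gamma(α + Σx, β + Σt) = Gamma(24 + 29, 13 + 14) = Gamma(53, 27).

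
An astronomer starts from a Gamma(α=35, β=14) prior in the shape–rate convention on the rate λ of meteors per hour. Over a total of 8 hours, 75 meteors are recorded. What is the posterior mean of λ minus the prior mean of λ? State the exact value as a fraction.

5/2

Total count 75 over total exposure 8 hours.
Posterior: α' = 35 + 75 = 110, β' = 14 + 8 = 22.
Posterior mean = 110/22 = 5; prior mean = 35/14 = 5/2. Difference = 5 − 5/2 = 5/2.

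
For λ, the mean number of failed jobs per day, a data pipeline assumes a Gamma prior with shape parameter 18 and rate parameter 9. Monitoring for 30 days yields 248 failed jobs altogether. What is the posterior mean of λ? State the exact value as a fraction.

Total count 248 over total exposure 30 days.
Conjugate update: add total count to the shape and total exposure to the rate, giving Gamma(266, 39).
Posterior mean = α'/β' = 266/39.

266/39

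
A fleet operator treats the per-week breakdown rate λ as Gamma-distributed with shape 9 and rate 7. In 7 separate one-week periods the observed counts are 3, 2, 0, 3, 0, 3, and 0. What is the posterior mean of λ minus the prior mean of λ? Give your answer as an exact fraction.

Total count: 3 + 2 + 0 + 3 + 0 + 3 + 0 = 11.
Total exposure: 7 weeks.
Conjugate update: add total count to the shape and total exposure to the rate, giving Gamma(20, 14).
Posterior mean = 20/14 = 10/7; prior mean = 9/7 = 9/7. Difference = 10/7 − 9/7 = 1/7.

1/7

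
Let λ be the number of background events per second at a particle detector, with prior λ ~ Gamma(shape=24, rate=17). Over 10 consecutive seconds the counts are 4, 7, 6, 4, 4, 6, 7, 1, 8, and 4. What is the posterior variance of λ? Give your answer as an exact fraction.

Total count: 4 + 7 + 6 + 4 + 4 + 6 + 7 + 1 + 8 + 4 = 51.
Total exposure: 10 seconds.
Posterior: α' = 24 + 51 = 75, β' = 17 + 10 = 27.
Posterior variance = α'/β'² = 75/729 = 25/243.

25/243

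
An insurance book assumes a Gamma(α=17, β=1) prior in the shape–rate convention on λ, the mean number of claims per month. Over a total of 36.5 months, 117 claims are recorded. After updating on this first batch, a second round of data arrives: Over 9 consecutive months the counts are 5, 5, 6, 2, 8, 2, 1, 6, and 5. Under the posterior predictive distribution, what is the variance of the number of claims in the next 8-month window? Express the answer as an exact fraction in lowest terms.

101152/2883

Total count 117 over total exposure 36.5 months.
After the first batch: Gamma(17 + 117, 1 + 36.5) = Gamma(134, 75/2).
Total count: 5 + 5 + 6 + 2 + 8 + 2 + 1 + 6 + 5 = 40.
Total exposure: 9 months.
After the second batch: Gamma(134 + 40, 75/2 + 9) = Gamma(174, 93/2).
The posterior predictive for a window of length T is Negative Binomial with variance T·α'·(β'+T)/β'² = 8·174·(109/2)/(8649/4) = 101152/2883.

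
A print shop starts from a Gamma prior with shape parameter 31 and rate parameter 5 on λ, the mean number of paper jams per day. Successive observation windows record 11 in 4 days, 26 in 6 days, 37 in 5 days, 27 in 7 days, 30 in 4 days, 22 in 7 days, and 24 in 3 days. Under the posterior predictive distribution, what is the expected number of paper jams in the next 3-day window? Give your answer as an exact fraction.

Total count: 11 + 26 + 37 + 27 + 30 + 22 + 24 = 177.
Total exposure: 4 + 6 + 5 + 7 + 4 + 7 + 3 = 36 days.
Gamma(α, β) with Poisson data over total exposure Σt gives posterior Gamma(α+Σx, β+Σt) = Gamma(208, 41).
Predictive mean over a 3-day window = T·E[λ|data] = 3·208/41 = 624/41.

624/41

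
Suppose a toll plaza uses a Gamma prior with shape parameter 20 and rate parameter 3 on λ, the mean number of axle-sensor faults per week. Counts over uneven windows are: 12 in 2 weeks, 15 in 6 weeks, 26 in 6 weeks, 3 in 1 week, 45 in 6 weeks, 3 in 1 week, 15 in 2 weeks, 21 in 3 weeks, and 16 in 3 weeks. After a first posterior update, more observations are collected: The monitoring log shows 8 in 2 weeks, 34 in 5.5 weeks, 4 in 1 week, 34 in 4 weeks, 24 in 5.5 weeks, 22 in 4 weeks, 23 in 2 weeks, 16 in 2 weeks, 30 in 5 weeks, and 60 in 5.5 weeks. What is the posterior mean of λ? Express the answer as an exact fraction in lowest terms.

862/139

Total count: 12 + 15 + 26 + 3 + 45 + 3 + 15 + 21 + 16 = 156.
Total exposure: 2 + 6 + 6 + 1 + 6 + 1 + 2 + 3 + 3 = 30 weeks.
After the first batch: Gamma(20 + 156, 3 + 30) = Gamma(176, 33).
Total count: 8 + 34 + 4 + 34 + 24 + 22 + 23 + 16 + 30 + 60 = 255.
Total exposure: 2 + 5.5 + 1 + 4 + 5.5 + 4 + 2 + 2 + 5 + 5.5 = 36.5 weeks.
After the second batch: Gamma(176 + 255, 33 + 36.5) = Gamma(431, 139/2).
Posterior mean = α'/β' = 431/(139/2) = 862/139.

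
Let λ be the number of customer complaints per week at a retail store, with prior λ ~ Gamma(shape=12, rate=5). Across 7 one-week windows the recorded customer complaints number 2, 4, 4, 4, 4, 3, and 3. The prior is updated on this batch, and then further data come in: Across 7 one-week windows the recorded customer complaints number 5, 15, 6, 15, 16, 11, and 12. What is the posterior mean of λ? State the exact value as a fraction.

116/19

Total count: 2 + 4 + 4 + 4 + 4 + 3 + 3 = 24.
Total exposure: 7 weeks.
After the first batch: Gamma(12 + 24, 5 + 7) = Gamma(36, 12).
Total count: 5 + 15 + 6 + 15 + 16 + 11 + 12 = 80.
Total exposure: 7 weeks.
After the second batch: Gamma(36 + 80, 12 + 7) = Gamma(116, 19).
Posterior mean = α'/β' = 116/19.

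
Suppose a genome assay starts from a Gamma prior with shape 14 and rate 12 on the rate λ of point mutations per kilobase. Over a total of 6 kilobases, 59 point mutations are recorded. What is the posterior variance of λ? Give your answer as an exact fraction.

Total count 59 over total exposure 6 kilobases.
The Gamma prior is conjugate for the Poisson rate, so λ | data ~ Gamma(14+59, 12+6) = Gamma(73, 18).
Posterior variance = α'/β'² = 73/324.

73/324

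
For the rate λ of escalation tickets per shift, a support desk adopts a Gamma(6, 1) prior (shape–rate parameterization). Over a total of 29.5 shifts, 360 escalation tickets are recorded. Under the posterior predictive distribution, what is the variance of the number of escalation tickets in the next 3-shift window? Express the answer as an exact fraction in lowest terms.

Total count 360 over total exposure 29.5 shifts.
Posterior: α' = 6 + 360 = 366, β' = 1 + 29.5 = 61/2.
The posterior predictive for a window of length T is Negative Binomial with variance T·α'·(β'+T)/β'² = 3·366·(67/2)/(3721/4) = 2412/61.

2412/61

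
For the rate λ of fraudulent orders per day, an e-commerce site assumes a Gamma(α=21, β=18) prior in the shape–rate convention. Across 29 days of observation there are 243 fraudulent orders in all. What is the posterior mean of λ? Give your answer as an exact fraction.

264/47

Total count 243 over total exposure 29 days.
Posterior: α' = 21 + 243 = 264, β' = 18 + 29 = 47.
Posterior mean = α'/β' = 264/47.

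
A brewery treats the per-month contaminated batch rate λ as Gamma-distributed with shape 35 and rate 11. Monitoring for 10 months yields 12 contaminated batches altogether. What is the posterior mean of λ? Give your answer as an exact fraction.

Total count 12 over total exposure 10 months.
Posterior: α' = 35 + 12 = 47, β' = 11 + 10 = 21.
Posterior mean = α'/β' = 47/21.

47/21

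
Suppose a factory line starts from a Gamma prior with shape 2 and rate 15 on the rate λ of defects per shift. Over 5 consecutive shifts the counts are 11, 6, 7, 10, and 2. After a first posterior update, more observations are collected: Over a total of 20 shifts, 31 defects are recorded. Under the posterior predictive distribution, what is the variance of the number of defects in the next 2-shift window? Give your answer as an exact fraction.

Total count: 11 + 6 + 7 + 10 + 2 = 36.
Total exposure: 5 shifts.
After the first batch: Gamma(2 + 36, 15 + 5) = Gamma(38, 20).
Total count 31 over total exposure 20 shifts.
After the second batch: Gamma(38 + 31, 20 + 20) = Gamma(69, 40).
The posterior predictive for a window of length T is Negative Binomial with variance T·α'·(β'+T)/β'² = 2·69·42/1600 = 1449/400.

1449/400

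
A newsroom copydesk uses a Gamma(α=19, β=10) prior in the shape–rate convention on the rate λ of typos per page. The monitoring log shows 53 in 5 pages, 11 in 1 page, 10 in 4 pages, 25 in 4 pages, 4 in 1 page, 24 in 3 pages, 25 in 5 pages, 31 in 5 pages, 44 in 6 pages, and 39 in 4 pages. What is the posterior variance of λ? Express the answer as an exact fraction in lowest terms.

Total count: 53 + 11 + 10 + 25 + 4 + 24 + 25 + 31 + 44 + 39 = 266.
Total exposure: 5 + 1 + 4 + 4 + 1 + 3 + 5 + 5 + 6 + 4 = 38 pages.
Conjugate update: add total count to the shape and total exposure to the rate, giving Gamma(285, 48).
Posterior variance = α'/β'² = 285/2304 = 95/768.

95/768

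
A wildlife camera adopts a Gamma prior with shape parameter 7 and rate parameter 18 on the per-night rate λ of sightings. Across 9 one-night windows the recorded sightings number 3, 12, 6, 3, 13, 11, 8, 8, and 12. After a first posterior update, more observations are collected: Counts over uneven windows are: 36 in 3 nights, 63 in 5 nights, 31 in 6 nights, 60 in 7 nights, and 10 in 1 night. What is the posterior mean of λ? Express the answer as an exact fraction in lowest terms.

Total count: 3 + 12 + 6 + 3 + 13 + 11 + 8 + 8 + 12 = 76.
Total exposure: 9 nights.
After the first batch: Gamma(7 + 76, 18 + 9) = Gamma(83, 27).
Total count: 36 + 63 + 31 + 60 + 10 = 200.
Total exposure: 3 + 5 + 6 + 7 + 1 = 22 nights.
After the second batch: Gamma(83 + 200, 27 + 22) = Gamma(283, 49).
Posterior mean = α'/β' = 283/49.

283/49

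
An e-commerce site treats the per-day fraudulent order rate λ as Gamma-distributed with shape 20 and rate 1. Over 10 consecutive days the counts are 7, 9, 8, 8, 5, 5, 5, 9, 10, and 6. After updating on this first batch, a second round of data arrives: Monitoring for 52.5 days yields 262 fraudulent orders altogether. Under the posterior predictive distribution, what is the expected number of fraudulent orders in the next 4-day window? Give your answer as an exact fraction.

2832/127

Total count: 7 + 9 + 8 + 8 + 5 + 5 + 5 + 9 + 10 + 6 = 72.
Total exposure: 10 days.
After the first batch: Gamma(20 + 72, 1 + 10) = Gamma(92, 11).
Total count 262 over total exposure 52.5 days.
After the second batch: Gamma(92 + 262, 11 + 52.5) = Gamma(354, 127/2).
Predictive mean over a 4-day window = T·E[λ|data] = 4·354/(127/2) = 2832/127.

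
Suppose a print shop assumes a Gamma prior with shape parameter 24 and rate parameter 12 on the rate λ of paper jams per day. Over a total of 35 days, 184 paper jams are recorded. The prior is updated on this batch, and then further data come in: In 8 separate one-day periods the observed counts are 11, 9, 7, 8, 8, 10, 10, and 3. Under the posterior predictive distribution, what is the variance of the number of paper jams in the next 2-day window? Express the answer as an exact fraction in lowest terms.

31236/3025

Total count 184 over total exposure 35 days.
After the first batch: Gamma(24 + 184, 12 + 35) = Gamma(208, 47).
Total count: 11 + 9 + 7 + 8 + 8 + 10 + 10 + 3 = 66.
Total exposure: 8 days.
After the second batch: Gamma(208 + 66, 47 + 8) = Gamma(274, 55).
The posterior predictive for a window of length T is Negative Binomial with variance T·α'·(β'+T)/β'² = 2·274·57/3025 = 31236/3025.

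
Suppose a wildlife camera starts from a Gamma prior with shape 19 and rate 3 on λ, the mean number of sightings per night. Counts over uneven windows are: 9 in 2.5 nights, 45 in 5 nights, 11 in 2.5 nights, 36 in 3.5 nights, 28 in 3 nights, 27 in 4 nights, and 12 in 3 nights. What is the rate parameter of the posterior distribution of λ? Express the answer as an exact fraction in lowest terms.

53/2

Total count: 9 + 45 + 11 + 36 + 28 + 27 + 12 = 168.
Total exposure: 2.5 + 5 + 2.5 + 3.5 + 3 + 4 + 3 = 23.5 nights.
Posterior: α' = 19 + 168 = 187, β' = 3 + 23.5 = 53/2.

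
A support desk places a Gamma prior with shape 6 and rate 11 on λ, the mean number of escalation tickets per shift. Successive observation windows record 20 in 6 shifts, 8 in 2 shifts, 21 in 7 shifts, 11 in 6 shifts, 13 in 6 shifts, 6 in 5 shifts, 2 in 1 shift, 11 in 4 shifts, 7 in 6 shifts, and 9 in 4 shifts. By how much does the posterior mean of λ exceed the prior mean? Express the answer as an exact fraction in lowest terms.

453/319

Total count: 20 + 8 + 21 + 11 + 13 + 6 + 2 + 11 + 7 + 9 = 108.
Total exposure: 6 + 2 + 7 + 6 + 6 + 5 + 1 + 4 + 6 + 4 = 47 shifts.
Conjugate update: add total count to the shape and total exposure to the rate, giving Gamma(114, 58).
Posterior mean = 114/58 = 57/29; prior mean = 6/11 = 6/11. Difference = 57/29 − 6/11 = 453/319.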